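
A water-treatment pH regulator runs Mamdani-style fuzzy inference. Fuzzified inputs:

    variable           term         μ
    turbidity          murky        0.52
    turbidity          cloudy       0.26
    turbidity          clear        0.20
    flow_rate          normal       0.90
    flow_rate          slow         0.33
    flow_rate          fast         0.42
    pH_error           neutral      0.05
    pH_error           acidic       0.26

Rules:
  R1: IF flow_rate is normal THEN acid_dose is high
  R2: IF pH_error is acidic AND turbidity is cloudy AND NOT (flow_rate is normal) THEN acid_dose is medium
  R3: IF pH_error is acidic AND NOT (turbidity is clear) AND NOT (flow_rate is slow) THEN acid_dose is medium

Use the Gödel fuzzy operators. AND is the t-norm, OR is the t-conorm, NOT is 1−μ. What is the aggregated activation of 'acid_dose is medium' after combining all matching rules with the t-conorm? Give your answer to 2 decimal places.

0.26

R1: normal=0.90 → w = 0.90
R2: acidic=0.26, cloudy=0.26, ¬normal=1−0.90=0.10; AND[min(a, b)] → w = 0.10
R3: acidic=0.26, ¬clear=1−0.20=0.80, ¬slow=1−0.33=0.67; AND[min(a, b)] → w = 0.26
Rules with consequent 'medium': {R2, R3} → strengths 0.10, 0.26
Aggregate via t-conorm [max(a, b)]: 0.26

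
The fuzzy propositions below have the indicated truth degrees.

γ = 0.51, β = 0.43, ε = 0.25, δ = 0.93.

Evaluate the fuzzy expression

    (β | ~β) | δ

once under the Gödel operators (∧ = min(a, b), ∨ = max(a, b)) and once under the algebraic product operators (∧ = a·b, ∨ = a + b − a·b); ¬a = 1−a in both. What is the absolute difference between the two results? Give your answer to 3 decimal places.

0.053

Under Gödel:
  ~β = 1 − 0.43 = 0.57
  β | ~β = max(a, b) on (0.43, 0.57) = 0.57
  (β | ~β) | δ = max(a, b) on (0.57, 0.93) = 0.93
  → value = 0.9300
Under algebraic product:
  ~β = 1 − 0.4300 = 0.5700
  β | ~β = a + b − a·b on (0.4300, 0.5700) = 0.7549
  (β | ~β) | δ = a + b − a·b on (0.7549, 0.9300) = 0.9828
  → value = 0.9828
|0.9300 − 0.9828| = 0.053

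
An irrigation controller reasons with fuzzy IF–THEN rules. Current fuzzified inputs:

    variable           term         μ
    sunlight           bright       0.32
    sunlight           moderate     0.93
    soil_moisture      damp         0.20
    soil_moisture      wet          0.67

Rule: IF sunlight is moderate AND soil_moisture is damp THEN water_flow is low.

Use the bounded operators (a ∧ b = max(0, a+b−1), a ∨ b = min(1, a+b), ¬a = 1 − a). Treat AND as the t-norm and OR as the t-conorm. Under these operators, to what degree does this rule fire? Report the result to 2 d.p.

firing strength: moderate=0.93, damp=0.20; AND[max(0, a+b−1)] → w = 0.13

0.13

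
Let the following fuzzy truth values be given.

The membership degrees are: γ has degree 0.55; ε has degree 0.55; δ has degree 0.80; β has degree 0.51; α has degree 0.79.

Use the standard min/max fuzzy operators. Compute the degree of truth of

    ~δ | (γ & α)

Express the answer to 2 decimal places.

0.55

~δ = 1 − 0.80 = 0.20
γ & α = min(a, b) on (0.55, 0.79) = 0.55
~δ | (γ & α) = max(a, b) on (0.20, 0.55) = 0.55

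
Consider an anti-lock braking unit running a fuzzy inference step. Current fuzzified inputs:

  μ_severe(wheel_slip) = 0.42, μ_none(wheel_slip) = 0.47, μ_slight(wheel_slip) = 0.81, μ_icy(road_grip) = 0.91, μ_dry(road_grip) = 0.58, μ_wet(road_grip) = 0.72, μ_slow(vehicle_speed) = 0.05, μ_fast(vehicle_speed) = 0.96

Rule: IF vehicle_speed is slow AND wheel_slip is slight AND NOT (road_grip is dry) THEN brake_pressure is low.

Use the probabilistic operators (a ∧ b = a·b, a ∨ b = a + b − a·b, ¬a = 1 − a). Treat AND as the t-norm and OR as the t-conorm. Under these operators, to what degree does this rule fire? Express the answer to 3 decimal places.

firing strength: slow=0.05, slight=0.81, ¬dry=1−0.58=0.42; AND[a·b] → w = 0.0170

0.017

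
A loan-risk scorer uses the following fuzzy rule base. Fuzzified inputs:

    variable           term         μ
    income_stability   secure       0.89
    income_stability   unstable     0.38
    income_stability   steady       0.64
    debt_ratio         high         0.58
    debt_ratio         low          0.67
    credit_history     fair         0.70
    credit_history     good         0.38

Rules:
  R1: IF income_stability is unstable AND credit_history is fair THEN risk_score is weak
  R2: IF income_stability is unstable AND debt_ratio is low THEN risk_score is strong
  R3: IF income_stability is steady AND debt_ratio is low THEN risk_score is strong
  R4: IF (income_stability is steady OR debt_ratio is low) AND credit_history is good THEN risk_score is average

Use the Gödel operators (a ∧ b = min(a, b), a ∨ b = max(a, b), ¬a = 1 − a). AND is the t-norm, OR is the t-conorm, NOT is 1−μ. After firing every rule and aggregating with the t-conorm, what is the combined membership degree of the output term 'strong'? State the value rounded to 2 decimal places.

0.64

R1: unstable=0.38, fair=0.70; AND[min(a, b)] → w = 0.38
R2: unstable=0.38, low=0.67; AND[min(a, b)] → w = 0.38
R3: steady=0.64, low=0.67; AND[min(a, b)] → w = 0.64
R4: (steady=0.64 OR low=0.67) = 0.67; AND[min(a, b)] with good=0.38 → w = 0.38
Rules with consequent 'strong': {R2, R3} → strengths 0.38, 0.64
Aggregate via t-conorm [max(a, b)]: 0.64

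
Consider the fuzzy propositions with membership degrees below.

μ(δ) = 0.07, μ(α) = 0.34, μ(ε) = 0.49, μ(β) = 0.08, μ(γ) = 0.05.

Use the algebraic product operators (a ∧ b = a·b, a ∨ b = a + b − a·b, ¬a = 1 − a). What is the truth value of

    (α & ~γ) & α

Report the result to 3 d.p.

0.110

~γ = 1 − 0.0500 = 0.9500
α & ~γ = a·b on (0.3400, 0.9500) = 0.3230
(α & ~γ) & α = a·b on (0.3230, 0.3400) = 0.1098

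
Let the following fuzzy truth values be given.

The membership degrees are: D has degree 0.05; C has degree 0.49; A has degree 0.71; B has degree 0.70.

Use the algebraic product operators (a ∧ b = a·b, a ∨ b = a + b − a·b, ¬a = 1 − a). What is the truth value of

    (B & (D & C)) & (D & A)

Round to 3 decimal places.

0.001

D & C = a·b on (0.0500, 0.4900) = 0.0245
B & (D & C) = a·b on (0.7000, 0.0245) = 0.0171
D & A = a·b on (0.0500, 0.7100) = 0.0355
(B & (D & C)) & (D & A) = a·b on (0.0171, 0.0355) = 0.0006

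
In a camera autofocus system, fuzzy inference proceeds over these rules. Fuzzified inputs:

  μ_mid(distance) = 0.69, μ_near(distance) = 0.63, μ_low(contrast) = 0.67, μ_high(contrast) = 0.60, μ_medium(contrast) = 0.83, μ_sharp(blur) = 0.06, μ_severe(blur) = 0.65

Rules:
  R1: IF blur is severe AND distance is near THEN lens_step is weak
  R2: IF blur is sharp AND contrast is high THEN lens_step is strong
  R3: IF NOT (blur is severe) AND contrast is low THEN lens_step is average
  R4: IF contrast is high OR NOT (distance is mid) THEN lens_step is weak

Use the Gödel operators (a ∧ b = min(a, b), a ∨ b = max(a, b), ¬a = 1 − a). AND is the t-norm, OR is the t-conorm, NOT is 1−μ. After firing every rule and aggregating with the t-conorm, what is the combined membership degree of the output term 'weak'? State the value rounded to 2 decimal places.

0.63

R1: severe=0.65, near=0.63; AND[min(a, b)] → w = 0.63
R2: sharp=0.06, high=0.60; AND[min(a, b)] → w = 0.06
R3: ¬severe=1−0.65=0.35, low=0.67; AND[min(a, b)] → w = 0.35
R4: high=0.60, ¬mid=1−0.69=0.31; OR[max(a, b)] → w = 0.60
Rules with consequent 'weak': {R1, R4} → strengths 0.63, 0.60
Aggregate via t-conorm [max(a, b)]: 0.63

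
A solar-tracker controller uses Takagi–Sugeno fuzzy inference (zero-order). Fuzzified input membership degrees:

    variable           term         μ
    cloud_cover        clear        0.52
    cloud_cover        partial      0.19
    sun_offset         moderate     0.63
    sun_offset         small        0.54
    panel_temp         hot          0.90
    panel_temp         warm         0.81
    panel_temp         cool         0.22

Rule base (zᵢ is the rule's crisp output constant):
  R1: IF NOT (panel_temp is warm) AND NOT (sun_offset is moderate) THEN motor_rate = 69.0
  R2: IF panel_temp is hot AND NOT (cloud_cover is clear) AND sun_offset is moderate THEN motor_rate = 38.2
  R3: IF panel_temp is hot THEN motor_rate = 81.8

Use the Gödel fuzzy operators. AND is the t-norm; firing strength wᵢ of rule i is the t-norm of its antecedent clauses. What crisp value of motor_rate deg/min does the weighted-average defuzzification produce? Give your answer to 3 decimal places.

66.921

R1 (z=69.0): ¬warm=1−0.81=0.19, ¬moderate=1−0.63=0.37; AND[min(a, b)] → w = 0.19
R2 (z=38.2): hot=0.90, ¬clear=1−0.52=0.48, moderate=0.63; AND[min(a, b)] → w = 0.48
R3 (z=81.8): hot=0.90 → w = 0.90
Weighted average = (0.19·69.0 + 0.48·38.2 + 0.90·81.8) / (0.19 + 0.48 + 0.90)
  = 105.0660 / 1.5700 = 66.921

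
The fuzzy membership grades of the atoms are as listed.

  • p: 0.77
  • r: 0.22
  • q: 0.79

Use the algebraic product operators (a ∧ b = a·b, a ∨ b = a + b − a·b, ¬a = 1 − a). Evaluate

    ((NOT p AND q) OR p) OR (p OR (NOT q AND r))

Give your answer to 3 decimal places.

NOT p = 1 − 0.7700 = 0.2300
NOT p AND q = a·b on (0.2300, 0.7900) = 0.1817
(NOT p AND q) OR p = a + b − a·b on (0.1817, 0.7700) = 0.8118
NOT q = 1 − 0.7900 = 0.2100
NOT q AND r = a·b on (0.2100, 0.2200) = 0.0462
p OR (NOT q AND r) = a + b − a·b on (0.7700, 0.0462) = 0.7806
((NOT p AND q) OR p) OR (p OR (NOT q AND r)) = a + b − a·b on (0.8118, 0.7806) = 0.9587

0.959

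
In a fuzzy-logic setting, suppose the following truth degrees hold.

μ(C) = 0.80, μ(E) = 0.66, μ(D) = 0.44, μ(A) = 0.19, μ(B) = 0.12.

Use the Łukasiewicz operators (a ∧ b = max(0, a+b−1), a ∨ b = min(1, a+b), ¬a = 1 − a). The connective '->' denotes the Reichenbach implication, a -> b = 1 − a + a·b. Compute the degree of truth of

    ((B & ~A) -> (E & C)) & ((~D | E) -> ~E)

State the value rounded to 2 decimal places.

0.34

~A = 1 − 0.19 = 0.81
B & ~A = max(0, a+b−1) on (0.12, 0.81) = 0.00
E & C = max(0, a+b−1) on (0.66, 0.80) = 0.46
(B & ~A) -> (E & C)  [Reichenbach: 1 − a + a·b] with a=0.00, b=0.46 → 1.00
~D = 1 − 0.44 = 0.56
~D | E = min(1, a+b) on (0.56, 0.66) = 1.00
~E = 1 − 0.66 = 0.34
(~D | E) -> ~E  [Reichenbach: 1 − a + a·b] with a=1.00, b=0.34 → 0.34
((B & ~A) -> (E & C)) & ((~D | E) -> ~E) = max(0, a+b−1) on (1.00, 0.34) = 0.34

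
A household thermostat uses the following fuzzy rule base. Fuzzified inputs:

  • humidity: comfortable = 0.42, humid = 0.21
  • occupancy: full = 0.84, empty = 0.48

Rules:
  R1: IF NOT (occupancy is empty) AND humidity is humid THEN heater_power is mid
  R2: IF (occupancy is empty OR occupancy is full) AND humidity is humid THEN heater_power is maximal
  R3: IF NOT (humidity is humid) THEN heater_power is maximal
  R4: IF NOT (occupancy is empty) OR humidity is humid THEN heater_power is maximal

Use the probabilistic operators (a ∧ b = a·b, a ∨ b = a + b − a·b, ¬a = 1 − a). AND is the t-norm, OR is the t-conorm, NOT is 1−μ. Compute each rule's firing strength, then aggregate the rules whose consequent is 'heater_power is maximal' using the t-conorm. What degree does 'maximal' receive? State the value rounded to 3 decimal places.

R1: ¬empty=1−0.48=0.52, humid=0.21; AND[a·b] → w = 0.1092
R2: (empty=0.48 OR full=0.84) = 0.9168; AND[a·b] with humid=0.21 → w = 0.1925
R3: ¬humid=1−0.21=0.79 → w = 0.7900
R4: ¬empty=1−0.48=0.52, humid=0.21; OR[a + b − a·b] → w = 0.6208
Rules with consequent 'maximal': {R2, R3, R4} → strengths 0.1925, 0.7900, 0.6208
Aggregate via t-conorm [a + b − a·b]: 0.9357

0.936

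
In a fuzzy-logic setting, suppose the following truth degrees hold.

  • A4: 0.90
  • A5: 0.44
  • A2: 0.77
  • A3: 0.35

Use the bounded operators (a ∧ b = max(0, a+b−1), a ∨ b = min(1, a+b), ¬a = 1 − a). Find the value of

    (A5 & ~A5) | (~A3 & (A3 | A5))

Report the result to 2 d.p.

0.44

~A5 = 1 − 0.44 = 0.56
A5 & ~A5 = max(0, a+b−1) on (0.44, 0.56) = 0.00
~A3 = 1 − 0.35 = 0.65
A3 | A5 = min(1, a+b) on (0.35, 0.44) = 0.79
~A3 & (A3 | A5) = max(0, a+b−1) on (0.65, 0.79) = 0.44
(A5 & ~A5) | (~A3 & (A3 | A5)) = min(1, a+b) on (0.00, 0.44) = 0.44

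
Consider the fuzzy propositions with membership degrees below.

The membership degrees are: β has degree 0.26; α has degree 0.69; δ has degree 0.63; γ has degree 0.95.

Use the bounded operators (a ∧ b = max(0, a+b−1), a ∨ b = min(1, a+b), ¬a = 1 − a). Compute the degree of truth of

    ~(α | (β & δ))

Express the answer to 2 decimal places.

β & δ = max(0, a+b−1) on (0.26, 0.63) = 0.00
α | (β & δ) = min(1, a+b) on (0.69, 0.00) = 0.69
~(α | (β & δ)) = 1 − 0.69 = 0.31

0.31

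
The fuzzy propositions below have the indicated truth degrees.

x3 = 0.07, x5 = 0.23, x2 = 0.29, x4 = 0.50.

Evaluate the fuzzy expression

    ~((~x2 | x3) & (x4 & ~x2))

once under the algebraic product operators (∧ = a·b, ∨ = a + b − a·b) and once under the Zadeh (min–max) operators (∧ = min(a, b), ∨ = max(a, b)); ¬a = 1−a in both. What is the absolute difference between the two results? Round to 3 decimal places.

0.241

Under algebraic product:
  ~x2 = 1 − 0.2900 = 0.7100
  ~x2 | x3 = a + b − a·b on (0.7100, 0.0700) = 0.7303
  ~x2 = 1 − 0.2900 = 0.7100
  x4 & ~x2 = a·b on (0.5000, 0.7100) = 0.3550
  (~x2 | x3) & (x4 & ~x2) = a·b on (0.7303, 0.3550) = 0.2593
  ~((~x2 | x3) & (x4 & ~x2)) = 1 − 0.2593 = 0.7407
  → value = 0.7407
Under Zadeh (min–max):
  ~x2 = 1 − 0.29 = 0.71
  ~x2 | x3 = max(a, b) on (0.71, 0.07) = 0.71
  ~x2 = 1 − 0.29 = 0.71
  x4 & ~x2 = min(a, b) on (0.50, 0.71) = 0.50
  (~x2 | x3) & (x4 & ~x2) = min(a, b) on (0.71, 0.50) = 0.50
  ~((~x2 | x3) & (x4 & ~x2)) = 1 − 0.50 = 0.50
  → value = 0.5000
|0.7407 − 0.5000| = 0.241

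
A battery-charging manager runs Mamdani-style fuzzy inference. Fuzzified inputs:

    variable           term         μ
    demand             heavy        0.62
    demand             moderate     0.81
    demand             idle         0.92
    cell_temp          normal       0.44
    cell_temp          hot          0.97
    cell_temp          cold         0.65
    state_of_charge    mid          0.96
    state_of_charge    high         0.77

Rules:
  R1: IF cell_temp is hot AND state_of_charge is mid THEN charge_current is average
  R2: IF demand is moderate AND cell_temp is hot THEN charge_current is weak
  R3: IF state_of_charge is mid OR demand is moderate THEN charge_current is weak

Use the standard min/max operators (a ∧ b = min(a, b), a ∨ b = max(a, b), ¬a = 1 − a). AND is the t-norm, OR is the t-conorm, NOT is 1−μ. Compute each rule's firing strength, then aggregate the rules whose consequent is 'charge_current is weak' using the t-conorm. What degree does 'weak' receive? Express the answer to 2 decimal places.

R1: hot=0.97, mid=0.96; AND[min(a, b)] → w = 0.96
R2: moderate=0.81, hot=0.97; AND[min(a, b)] → w = 0.81
R3: mid=0.96, moderate=0.81; OR[max(a, b)] → w = 0.96
Rules with consequent 'weak': {R2, R3} → strengths 0.81, 0.96
Aggregate via t-conorm [max(a, b)]: 0.96

0.96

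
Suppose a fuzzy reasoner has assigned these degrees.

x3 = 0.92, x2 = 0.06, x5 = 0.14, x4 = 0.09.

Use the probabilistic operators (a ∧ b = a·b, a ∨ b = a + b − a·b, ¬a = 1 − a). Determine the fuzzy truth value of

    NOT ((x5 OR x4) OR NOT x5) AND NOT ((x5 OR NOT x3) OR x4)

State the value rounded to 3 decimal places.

0.079

x5 OR x4 = a + b − a·b on (0.1400, 0.0900) = 0.2174
NOT x5 = 1 − 0.1400 = 0.8600
(x5 OR x4) OR NOT x5 = a + b − a·b on (0.2174, 0.8600) = 0.8904
NOT ((x5 OR x4) OR NOT x5) = 1 − 0.8904 = 0.1096
NOT x3 = 1 − 0.9200 = 0.0800
x5 OR NOT x3 = a + b − a·b on (0.1400, 0.0800) = 0.2088
(x5 OR NOT x3) OR x4 = a + b − a·b on (0.2088, 0.0900) = 0.2800
NOT ((x5 OR NOT x3) OR x4) = 1 − 0.2800 = 0.7200
NOT ((x5 OR x4) OR NOT x5) AND NOT ((x5 OR NOT x3) OR x4) = a·b on (0.1096, 0.7200) = 0.0789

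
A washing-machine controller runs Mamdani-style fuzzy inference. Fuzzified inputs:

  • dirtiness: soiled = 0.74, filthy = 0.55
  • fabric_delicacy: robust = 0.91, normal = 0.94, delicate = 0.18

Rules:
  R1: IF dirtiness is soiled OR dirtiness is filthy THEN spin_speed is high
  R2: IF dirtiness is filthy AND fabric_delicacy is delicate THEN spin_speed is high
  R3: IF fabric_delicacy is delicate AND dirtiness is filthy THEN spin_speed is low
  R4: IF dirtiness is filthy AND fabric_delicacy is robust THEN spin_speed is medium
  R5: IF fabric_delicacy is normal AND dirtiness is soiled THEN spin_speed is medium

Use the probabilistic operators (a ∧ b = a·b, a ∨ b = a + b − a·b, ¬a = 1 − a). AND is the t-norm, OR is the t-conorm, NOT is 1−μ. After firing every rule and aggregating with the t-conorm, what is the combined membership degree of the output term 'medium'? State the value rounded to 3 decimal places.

R1: soiled=0.74, filthy=0.55; OR[a + b − a·b] → w = 0.8830
R2: filthy=0.55, delicate=0.18; AND[a·b] → w = 0.0990
R3: delicate=0.18, filthy=0.55; AND[a·b] → w = 0.0990
R4: filthy=0.55, robust=0.91; AND[a·b] → w = 0.5005
R5: normal=0.94, soiled=0.74; AND[a·b] → w = 0.6956
Rules with consequent 'medium': {R4, R5} → strengths 0.5005, 0.6956
Aggregate via t-conorm [a + b − a·b]: 0.8480

0.848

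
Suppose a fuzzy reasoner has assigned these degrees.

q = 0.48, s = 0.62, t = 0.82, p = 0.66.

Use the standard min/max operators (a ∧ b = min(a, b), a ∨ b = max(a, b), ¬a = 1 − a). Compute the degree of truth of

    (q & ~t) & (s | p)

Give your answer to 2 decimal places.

~t = 1 − 0.82 = 0.18
q & ~t = min(a, b) on (0.48, 0.18) = 0.18
s | p = max(a, b) on (0.62, 0.66) = 0.66
(q & ~t) & (s | p) = min(a, b) on (0.18, 0.66) = 0.18

0.18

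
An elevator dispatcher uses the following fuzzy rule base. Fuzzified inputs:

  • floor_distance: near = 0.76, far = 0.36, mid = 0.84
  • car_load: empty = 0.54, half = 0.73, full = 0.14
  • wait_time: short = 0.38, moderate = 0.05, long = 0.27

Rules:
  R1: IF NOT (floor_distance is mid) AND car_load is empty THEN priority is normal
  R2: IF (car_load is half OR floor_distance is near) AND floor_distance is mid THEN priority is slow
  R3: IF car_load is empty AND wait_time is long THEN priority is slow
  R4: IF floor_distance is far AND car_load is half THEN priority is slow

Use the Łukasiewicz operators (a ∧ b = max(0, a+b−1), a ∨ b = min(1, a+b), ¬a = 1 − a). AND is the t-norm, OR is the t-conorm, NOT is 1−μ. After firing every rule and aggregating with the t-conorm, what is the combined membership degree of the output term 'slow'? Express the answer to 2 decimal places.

0.93

R1: ¬mid=1−0.84=0.16, empty=0.54; AND[max(0, a+b−1)] → w = 0.00
R2: (half=0.73 OR near=0.76) = 1.00; AND[max(0, a+b−1)] with mid=0.84 → w = 0.84
R3: empty=0.54, long=0.27; AND[max(0, a+b−1)] → w = 0.00
R4: far=0.36, half=0.73; AND[max(0, a+b−1)] → w = 0.09
Rules with consequent 'slow': {R2, R3, R4} → strengths 0.84, 0.00, 0.09
Aggregate via t-conorm [min(1, a+b)]: 0.93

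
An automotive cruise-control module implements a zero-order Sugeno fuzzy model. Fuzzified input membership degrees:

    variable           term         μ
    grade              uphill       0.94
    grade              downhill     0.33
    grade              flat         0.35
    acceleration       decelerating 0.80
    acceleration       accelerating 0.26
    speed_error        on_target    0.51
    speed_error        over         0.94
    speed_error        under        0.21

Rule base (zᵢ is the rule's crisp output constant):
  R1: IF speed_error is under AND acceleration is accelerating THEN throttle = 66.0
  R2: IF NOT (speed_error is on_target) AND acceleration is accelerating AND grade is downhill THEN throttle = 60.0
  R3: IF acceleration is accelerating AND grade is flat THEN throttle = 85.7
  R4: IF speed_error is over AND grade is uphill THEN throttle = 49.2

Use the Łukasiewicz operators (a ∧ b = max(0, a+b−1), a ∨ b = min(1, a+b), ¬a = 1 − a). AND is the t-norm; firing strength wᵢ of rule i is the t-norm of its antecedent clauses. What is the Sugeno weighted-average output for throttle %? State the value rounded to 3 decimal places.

49.200

R1 (z=66.0): under=0.21, accelerating=0.26; AND[max(0, a+b−1)] → w = 0.00
R2 (z=60.0): ¬on_target=1−0.51=0.49, accelerating=0.26, downhill=0.33; AND[max(0, a+b−1)] → w = 0.00
R3 (z=85.7): accelerating=0.26, flat=0.35; AND[max(0, a+b−1)] → w = 0.00
R4 (z=49.2): over=0.94, uphill=0.94; AND[max(0, a+b−1)] → w = 0.88
Weighted average = (0.00·66.0 + 0.00·60.0 + 0.00·85.7 + 0.88·49.2) / (0.00 + 0.00 + 0.00 + 0.88)
  = 43.2960 / 0.8800 = 49.200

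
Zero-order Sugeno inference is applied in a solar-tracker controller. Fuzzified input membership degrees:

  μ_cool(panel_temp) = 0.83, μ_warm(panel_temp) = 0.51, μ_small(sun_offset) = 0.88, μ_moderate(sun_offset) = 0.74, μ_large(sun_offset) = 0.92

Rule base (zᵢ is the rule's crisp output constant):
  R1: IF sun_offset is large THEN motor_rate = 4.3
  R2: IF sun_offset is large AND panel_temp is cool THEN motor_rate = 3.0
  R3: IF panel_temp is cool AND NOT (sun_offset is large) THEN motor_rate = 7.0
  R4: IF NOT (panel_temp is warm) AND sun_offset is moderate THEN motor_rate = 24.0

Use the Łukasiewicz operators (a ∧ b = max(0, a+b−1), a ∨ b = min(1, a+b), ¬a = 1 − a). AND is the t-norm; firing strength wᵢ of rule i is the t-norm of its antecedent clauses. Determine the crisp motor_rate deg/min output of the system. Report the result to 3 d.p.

R1 (z=4.3): large=0.92 → w = 0.92
R2 (z=3.0): large=0.92, cool=0.83; AND[max(0, a+b−1)] → w = 0.75
R3 (z=7.0): cool=0.83, ¬large=1−0.92=0.08; AND[max(0, a+b−1)] → w = 0.00
R4 (z=24.0): ¬warm=1−0.51=0.49, moderate=0.74; AND[max(0, a+b−1)] → w = 0.23
Weighted average = (0.92·4.3 + 0.75·3.0 + 0.00·7.0 + 0.23·24.0) / (0.92 + 0.75 + 0.00 + 0.23)
  = 11.7260 / 1.9000 = 6.172

6.172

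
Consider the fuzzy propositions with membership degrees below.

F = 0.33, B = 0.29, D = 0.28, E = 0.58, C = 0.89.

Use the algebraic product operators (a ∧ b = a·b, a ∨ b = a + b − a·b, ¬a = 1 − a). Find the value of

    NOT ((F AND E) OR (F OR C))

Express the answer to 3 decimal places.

0.060

F AND E = a·b on (0.3300, 0.5800) = 0.1914
F OR C = a + b − a·b on (0.3300, 0.8900) = 0.9263
(F AND E) OR (F OR C) = a + b − a·b on (0.1914, 0.9263) = 0.9404
NOT ((F AND E) OR (F OR C)) = 1 − 0.9404 = 0.0596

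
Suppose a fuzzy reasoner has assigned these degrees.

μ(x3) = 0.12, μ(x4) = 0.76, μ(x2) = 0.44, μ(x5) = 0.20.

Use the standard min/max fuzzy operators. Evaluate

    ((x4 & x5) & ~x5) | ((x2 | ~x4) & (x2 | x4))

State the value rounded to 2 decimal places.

x4 & x5 = min(a, b) on (0.76, 0.20) = 0.20
~x5 = 1 − 0.20 = 0.80
(x4 & x5) & ~x5 = min(a, b) on (0.20, 0.80) = 0.20
~x4 = 1 − 0.76 = 0.24
x2 | ~x4 = max(a, b) on (0.44, 0.24) = 0.44
x2 | x4 = max(a, b) on (0.44, 0.76) = 0.76
(x2 | ~x4) & (x2 | x4) = min(a, b) on (0.44, 0.76) = 0.44
((x4 & x5) & ~x5) | ((x2 | ~x4) & (x2 | x4)) = max(a, b) on (0.20, 0.44) = 0.44

0.44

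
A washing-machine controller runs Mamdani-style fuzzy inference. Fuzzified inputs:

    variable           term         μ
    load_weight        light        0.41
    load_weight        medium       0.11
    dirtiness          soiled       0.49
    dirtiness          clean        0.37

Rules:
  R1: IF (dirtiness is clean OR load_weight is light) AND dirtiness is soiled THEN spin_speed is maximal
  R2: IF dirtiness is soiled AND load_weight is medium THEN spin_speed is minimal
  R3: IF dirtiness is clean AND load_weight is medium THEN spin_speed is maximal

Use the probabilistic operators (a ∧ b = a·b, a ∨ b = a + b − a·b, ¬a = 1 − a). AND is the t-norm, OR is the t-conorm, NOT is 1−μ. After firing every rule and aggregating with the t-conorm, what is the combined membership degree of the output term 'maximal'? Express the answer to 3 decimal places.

0.336

R1: (clean=0.37 OR light=0.41) = 0.6283; AND[a·b] with soiled=0.49 → w = 0.3079
R2: soiled=0.49, medium=0.11; AND[a·b] → w = 0.0539
R3: clean=0.37, medium=0.11; AND[a·b] → w = 0.0407
Rules with consequent 'maximal': {R1, R3} → strengths 0.3079, 0.0407
Aggregate via t-conorm [a + b − a·b]: 0.3360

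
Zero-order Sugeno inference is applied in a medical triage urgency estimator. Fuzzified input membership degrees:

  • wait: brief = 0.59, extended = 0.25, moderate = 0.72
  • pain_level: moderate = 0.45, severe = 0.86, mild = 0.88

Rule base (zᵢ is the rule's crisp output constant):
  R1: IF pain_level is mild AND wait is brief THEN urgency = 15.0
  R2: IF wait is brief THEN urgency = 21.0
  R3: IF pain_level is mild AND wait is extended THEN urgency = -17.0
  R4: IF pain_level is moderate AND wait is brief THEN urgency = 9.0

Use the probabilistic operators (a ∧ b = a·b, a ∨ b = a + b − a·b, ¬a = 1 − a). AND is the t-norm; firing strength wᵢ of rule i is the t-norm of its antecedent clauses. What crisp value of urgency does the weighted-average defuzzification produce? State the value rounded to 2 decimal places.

R1 (z=15.0): mild=0.88, brief=0.59; AND[a·b] → w = 0.5192
R2 (z=21.0): brief=0.59 → w = 0.5900
R3 (z=-17.0): mild=0.88, extended=0.25; AND[a·b] → w = 0.2200
R4 (z=9.0): moderate=0.45, brief=0.59; AND[a·b] → w = 0.2655
Weighted average = (0.5192·15.0 + 0.5900·21.0 + 0.2200·-17.0 + 0.2655·9.0) / (0.5192 + 0.5900 + 0.2200 + 0.2655)
  = 18.8275 / 1.5947 = 11.81

11.81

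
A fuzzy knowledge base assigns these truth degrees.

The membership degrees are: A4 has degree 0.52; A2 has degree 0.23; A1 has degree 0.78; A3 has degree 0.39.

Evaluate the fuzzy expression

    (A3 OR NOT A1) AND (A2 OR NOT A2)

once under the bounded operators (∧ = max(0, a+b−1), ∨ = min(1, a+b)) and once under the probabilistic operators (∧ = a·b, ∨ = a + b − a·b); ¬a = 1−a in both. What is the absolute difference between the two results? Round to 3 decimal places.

Under bounded:
  NOT A1 = 1 − 0.78 = 0.22
  A3 OR NOT A1 = min(1, a+b) on (0.39, 0.22) = 0.61
  NOT A2 = 1 − 0.23 = 0.77
  A2 OR NOT A2 = min(1, a+b) on (0.23, 0.77) = 1.00
  (A3 OR NOT A1) AND (A2 OR NOT A2) = max(0, a+b−1) on (0.61, 1.00) = 0.61
  → value = 0.6100
Under probabilistic:
  NOT A1 = 1 − 0.7800 = 0.2200
  A3 OR NOT A1 = a + b − a·b on (0.3900, 0.2200) = 0.5242
  NOT A2 = 1 − 0.2300 = 0.7700
  A2 OR NOT A2 = a + b − a·b on (0.2300, 0.7700) = 0.8229
  (A3 OR NOT A1) AND (A2 OR NOT A2) = a·b on (0.5242, 0.8229) = 0.4314
  → value = 0.4314
|0.6100 − 0.4314| = 0.179

0.179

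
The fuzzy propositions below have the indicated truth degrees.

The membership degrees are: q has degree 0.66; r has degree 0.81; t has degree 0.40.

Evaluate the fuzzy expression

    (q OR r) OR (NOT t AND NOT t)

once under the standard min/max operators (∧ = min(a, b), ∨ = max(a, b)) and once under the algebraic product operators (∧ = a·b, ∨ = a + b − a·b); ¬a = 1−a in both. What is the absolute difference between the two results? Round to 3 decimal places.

Under standard min/max:
  q OR r = max(a, b) on (0.66, 0.81) = 0.81
  NOT t = 1 − 0.40 = 0.60
  NOT t = 1 − 0.40 = 0.60
  NOT t AND NOT t = min(a, b) on (0.60, 0.60) = 0.60
  (q OR r) OR (NOT t AND NOT t) = max(a, b) on (0.81, 0.60) = 0.81
  → value = 0.8100
Under algebraic product:
  q OR r = a + b − a·b on (0.6600, 0.8100) = 0.9354
  NOT t = 1 − 0.4000 = 0.6000
  NOT t = 1 − 0.4000 = 0.6000
  NOT t AND NOT t = a·b on (0.6000, 0.6000) = 0.3600
  (q OR r) OR (NOT t AND NOT t) = a + b − a·b on (0.9354, 0.3600) = 0.9587
  → value = 0.9587
|0.8100 − 0.9587| = 0.149

0.149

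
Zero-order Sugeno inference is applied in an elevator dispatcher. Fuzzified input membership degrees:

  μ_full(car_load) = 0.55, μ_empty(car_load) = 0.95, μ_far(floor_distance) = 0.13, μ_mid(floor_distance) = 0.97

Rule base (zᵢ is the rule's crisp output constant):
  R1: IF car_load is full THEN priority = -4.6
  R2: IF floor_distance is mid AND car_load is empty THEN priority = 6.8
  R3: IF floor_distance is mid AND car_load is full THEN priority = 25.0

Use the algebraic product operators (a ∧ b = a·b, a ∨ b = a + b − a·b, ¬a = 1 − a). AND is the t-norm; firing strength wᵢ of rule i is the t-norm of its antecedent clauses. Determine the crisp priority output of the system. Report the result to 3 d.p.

R1 (z=-4.6): full=0.55 → w = 0.5500
R2 (z=6.8): mid=0.97, empty=0.95; AND[a·b] → w = 0.9215
R3 (z=25.0): mid=0.97, full=0.55; AND[a·b] → w = 0.5335
Weighted average = (0.5500·-4.6 + 0.9215·6.8 + 0.5335·25.0) / (0.5500 + 0.9215 + 0.5335)
  = 17.0737 / 2.0050 = 8.516

8.516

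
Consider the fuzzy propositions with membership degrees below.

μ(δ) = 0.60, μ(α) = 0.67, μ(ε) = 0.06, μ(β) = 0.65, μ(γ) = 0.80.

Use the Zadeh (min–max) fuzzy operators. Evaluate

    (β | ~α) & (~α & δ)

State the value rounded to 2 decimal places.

0.33

~α = 1 − 0.67 = 0.33
β | ~α = max(a, b) on (0.65, 0.33) = 0.65
~α = 1 − 0.67 = 0.33
~α & δ = min(a, b) on (0.33, 0.60) = 0.33
(β | ~α) & (~α & δ) = min(a, b) on (0.65, 0.33) = 0.33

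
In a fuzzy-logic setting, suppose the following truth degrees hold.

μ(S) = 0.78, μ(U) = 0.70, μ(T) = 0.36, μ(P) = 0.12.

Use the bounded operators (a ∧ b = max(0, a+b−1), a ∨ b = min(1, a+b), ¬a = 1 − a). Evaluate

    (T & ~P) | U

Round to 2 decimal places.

~P = 1 − 0.12 = 0.88
T & ~P = max(0, a+b−1) on (0.36, 0.88) = 0.24
(T & ~P) | U = min(1, a+b) on (0.24, 0.70) = 0.94

0.94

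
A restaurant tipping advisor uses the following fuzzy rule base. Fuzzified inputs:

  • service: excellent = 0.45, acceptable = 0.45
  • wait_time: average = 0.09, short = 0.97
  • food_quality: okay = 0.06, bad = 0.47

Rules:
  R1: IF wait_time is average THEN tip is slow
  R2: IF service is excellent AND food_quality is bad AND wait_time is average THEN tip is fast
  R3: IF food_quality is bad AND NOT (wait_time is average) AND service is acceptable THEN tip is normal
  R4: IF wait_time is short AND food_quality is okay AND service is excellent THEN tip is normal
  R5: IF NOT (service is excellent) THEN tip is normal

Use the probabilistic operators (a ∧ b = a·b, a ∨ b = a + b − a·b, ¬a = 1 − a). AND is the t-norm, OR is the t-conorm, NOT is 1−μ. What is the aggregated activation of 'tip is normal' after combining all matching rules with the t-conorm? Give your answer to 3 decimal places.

R1: average=0.09 → w = 0.0900
R2: excellent=0.45, bad=0.47, average=0.09; AND[a·b] → w = 0.0190
R3: bad=0.47, ¬average=1−0.09=0.91, acceptable=0.45; AND[a·b] → w = 0.1925
R4: short=0.97, okay=0.06, excellent=0.45; AND[a·b] → w = 0.0262
R5: ¬excellent=1−0.45=0.55 → w = 0.5500
Rules with consequent 'normal': {R3, R4, R5} → strengths 0.1925, 0.0262, 0.5500
Aggregate via t-conorm [a + b − a·b]: 0.6461

0.646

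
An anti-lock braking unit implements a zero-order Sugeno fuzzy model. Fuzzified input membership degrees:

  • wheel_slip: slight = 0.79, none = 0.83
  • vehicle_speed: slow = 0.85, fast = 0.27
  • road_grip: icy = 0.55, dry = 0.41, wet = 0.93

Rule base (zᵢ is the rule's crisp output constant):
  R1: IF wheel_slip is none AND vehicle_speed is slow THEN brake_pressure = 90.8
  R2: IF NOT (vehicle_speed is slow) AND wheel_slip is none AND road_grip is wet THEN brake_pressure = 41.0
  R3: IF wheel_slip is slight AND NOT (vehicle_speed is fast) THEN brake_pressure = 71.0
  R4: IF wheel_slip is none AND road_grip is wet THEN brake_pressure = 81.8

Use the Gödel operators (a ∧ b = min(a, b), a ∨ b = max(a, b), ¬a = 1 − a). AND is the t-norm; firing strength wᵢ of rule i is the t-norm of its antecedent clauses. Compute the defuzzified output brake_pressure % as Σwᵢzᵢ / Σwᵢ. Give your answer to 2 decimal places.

79.23

R1 (z=90.8): none=0.83, slow=0.85; AND[min(a, b)] → w = 0.83
R2 (z=41.0): ¬slow=1−0.85=0.15, none=0.83, wet=0.93; AND[min(a, b)] → w = 0.15
R3 (z=71.0): slight=0.79, ¬fast=1−0.27=0.73; AND[min(a, b)] → w = 0.73
R4 (z=81.8): none=0.83, wet=0.93; AND[min(a, b)] → w = 0.83
Weighted average = (0.83·90.8 + 0.15·41.0 + 0.73·71.0 + 0.83·81.8) / (0.83 + 0.15 + 0.73 + 0.83)
  = 201.2380 / 2.5400 = 79.23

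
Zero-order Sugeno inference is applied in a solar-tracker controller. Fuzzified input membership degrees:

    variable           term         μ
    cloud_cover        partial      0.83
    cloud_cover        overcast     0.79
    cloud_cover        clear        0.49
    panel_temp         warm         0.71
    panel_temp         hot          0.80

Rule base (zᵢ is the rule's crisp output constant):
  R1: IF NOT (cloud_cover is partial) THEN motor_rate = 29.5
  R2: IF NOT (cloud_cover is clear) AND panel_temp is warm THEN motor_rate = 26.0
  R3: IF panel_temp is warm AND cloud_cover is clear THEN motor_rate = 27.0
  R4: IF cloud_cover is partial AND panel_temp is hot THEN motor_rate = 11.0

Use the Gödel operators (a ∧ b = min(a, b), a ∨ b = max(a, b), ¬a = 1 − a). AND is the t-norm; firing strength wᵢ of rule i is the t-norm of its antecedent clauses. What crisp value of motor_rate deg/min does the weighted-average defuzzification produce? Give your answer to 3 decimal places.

R1 (z=29.5): ¬partial=1−0.83=0.17 → w = 0.17
R2 (z=26.0): ¬clear=1−0.49=0.51, warm=0.71; AND[min(a, b)] → w = 0.51
R3 (z=27.0): warm=0.71, clear=0.49; AND[min(a, b)] → w = 0.49
R4 (z=11.0): partial=0.83, hot=0.80; AND[min(a, b)] → w = 0.80
Weighted average = (0.17·29.5 + 0.51·26.0 + 0.49·27.0 + 0.80·11.0) / (0.17 + 0.51 + 0.49 + 0.80)
  = 40.3050 / 1.9700 = 20.459

20.459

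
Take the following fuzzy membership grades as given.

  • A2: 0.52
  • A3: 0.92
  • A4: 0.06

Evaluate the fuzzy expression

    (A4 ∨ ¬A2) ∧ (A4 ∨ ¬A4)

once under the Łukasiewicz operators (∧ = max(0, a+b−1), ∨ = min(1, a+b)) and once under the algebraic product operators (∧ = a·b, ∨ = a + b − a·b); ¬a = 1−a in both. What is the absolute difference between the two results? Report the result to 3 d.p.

Under Łukasiewicz:
  ¬A2 = 1 − 0.52 = 0.48
  A4 ∨ ¬A2 = min(1, a+b) on (0.06, 0.48) = 0.54
  ¬A4 = 1 − 0.06 = 0.94
  A4 ∨ ¬A4 = min(1, a+b) on (0.06, 0.94) = 1.00
  (A4 ∨ ¬A2) ∧ (A4 ∨ ¬A4) = max(0, a+b−1) on (0.54, 1.00) = 0.54
  → value = 0.5400
Under algebraic product:
  ¬A2 = 1 − 0.5200 = 0.4800
  A4 ∨ ¬A2 = a + b − a·b on (0.0600, 0.4800) = 0.5112
  ¬A4 = 1 − 0.0600 = 0.9400
  A4 ∨ ¬A4 = a + b − a·b on (0.0600, 0.9400) = 0.9436
  (A4 ∨ ¬A2) ∧ (A4 ∨ ¬A4) = a·b on (0.5112, 0.9436) = 0.4824
  → value = 0.4824
|0.5400 − 0.4824| = 0.058

0.058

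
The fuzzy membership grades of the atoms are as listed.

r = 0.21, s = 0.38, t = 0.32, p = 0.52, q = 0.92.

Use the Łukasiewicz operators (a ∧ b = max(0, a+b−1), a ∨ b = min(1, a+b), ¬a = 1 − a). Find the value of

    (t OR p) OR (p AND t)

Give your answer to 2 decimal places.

t OR p = min(1, a+b) on (0.32, 0.52) = 0.84
p AND t = max(0, a+b−1) on (0.52, 0.32) = 0.00
(t OR p) OR (p AND t) = min(1, a+b) on (0.84, 0.00) = 0.84

0.84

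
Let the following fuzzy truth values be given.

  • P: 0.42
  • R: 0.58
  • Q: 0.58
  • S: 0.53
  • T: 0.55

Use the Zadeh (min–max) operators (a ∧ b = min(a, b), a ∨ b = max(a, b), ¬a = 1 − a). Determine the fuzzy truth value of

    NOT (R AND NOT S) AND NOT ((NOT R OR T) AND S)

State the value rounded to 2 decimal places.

NOT S = 1 − 0.53 = 0.47
R AND NOT S = min(a, b) on (0.58, 0.47) = 0.47
NOT (R AND NOT S) = 1 − 0.47 = 0.53
NOT R = 1 − 0.58 = 0.42
NOT R OR T = max(a, b) on (0.42, 0.55) = 0.55
(NOT R OR T) AND S = min(a, b) on (0.55, 0.53) = 0.53
NOT ((NOT R OR T) AND S) = 1 − 0.53 = 0.47
NOT (R AND NOT S) AND NOT ((NOT R OR T) AND S) = min(a, b) on (0.53, 0.47) = 0.47

0.47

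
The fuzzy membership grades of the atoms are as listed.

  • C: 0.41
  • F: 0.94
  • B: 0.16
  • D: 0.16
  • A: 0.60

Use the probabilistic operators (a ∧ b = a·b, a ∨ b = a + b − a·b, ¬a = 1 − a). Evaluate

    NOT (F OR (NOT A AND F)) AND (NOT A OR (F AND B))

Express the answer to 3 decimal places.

0.018

NOT A = 1 − 0.6000 = 0.4000
NOT A AND F = a·b on (0.4000, 0.9400) = 0.3760
F OR (NOT A AND F) = a + b − a·b on (0.9400, 0.3760) = 0.9626
NOT (F OR (NOT A AND F)) = 1 − 0.9626 = 0.0374
NOT A = 1 − 0.6000 = 0.4000
F AND B = a·b on (0.9400, 0.1600) = 0.1504
NOT A OR (F AND B) = a + b − a·b on (0.4000, 0.1504) = 0.4902
NOT (F OR (NOT A AND F)) AND (NOT A OR (F AND B)) = a·b on (0.0374, 0.4902) = 0.0184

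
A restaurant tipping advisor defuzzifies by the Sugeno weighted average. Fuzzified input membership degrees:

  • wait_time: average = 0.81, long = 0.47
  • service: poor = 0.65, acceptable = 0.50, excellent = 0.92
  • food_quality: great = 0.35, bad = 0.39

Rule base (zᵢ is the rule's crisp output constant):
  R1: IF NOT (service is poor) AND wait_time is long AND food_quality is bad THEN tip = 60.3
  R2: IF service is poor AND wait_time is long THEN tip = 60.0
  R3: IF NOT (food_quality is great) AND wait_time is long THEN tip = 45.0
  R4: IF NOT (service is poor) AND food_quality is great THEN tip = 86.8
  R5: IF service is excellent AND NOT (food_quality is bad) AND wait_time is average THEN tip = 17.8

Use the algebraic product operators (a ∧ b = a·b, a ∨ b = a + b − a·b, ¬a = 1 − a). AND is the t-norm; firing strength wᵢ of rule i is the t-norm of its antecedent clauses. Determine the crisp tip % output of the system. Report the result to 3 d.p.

43.659

R1 (z=60.3): ¬poor=1−0.65=0.35, long=0.47, bad=0.39; AND[a·b] → w = 0.0642
R2 (z=60.0): poor=0.65, long=0.47; AND[a·b] → w = 0.3055
R3 (z=45.0): ¬great=1−0.35=0.65, long=0.47; AND[a·b] → w = 0.3055
R4 (z=86.8): ¬poor=1−0.65=0.35, great=0.35; AND[a·b] → w = 0.1225
R5 (z=17.8): excellent=0.92, ¬bad=1−0.39=0.61, average=0.81; AND[a·b] → w = 0.4546
Weighted average = (0.0642·60.3 + 0.3055·60.0 + 0.3055·45.0 + 0.1225·86.8 + 0.4546·17.8) / (0.0642 + 0.3055 + 0.3055 + 0.1225 + 0.4546)
  = 54.6704 / 1.2522 = 43.659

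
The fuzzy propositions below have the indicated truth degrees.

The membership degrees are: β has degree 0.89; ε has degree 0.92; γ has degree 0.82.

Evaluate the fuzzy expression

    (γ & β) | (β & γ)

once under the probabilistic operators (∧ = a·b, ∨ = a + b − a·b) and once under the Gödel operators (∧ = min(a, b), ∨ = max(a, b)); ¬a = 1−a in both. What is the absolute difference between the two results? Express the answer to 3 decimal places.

0.107

Under probabilistic:
  γ & β = a·b on (0.8200, 0.8900) = 0.7298
  β & γ = a·b on (0.8900, 0.8200) = 0.7298
  (γ & β) | (β & γ) = a + b − a·b on (0.7298, 0.7298) = 0.9270
  → value = 0.9270
Under Gödel:
  γ & β = min(a, b) on (0.82, 0.89) = 0.82
  β & γ = min(a, b) on (0.89, 0.82) = 0.82
  (γ & β) | (β & γ) = max(a, b) on (0.82, 0.82) = 0.82
  → value = 0.8200
|0.9270 − 0.8200| = 0.107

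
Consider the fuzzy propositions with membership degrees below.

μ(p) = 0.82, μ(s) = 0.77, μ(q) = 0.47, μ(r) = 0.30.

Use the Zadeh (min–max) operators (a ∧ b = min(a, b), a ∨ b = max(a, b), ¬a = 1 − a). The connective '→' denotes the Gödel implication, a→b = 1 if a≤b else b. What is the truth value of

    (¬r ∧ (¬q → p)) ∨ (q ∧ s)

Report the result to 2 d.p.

¬r = 1 − 0.30 = 0.70
¬q = 1 − 0.47 = 0.53
¬q → p  [Gödel: 1 if a≤b else b] with a=0.53, b=0.82 → 1.00
¬r ∧ (¬q → p) = min(a, b) on (0.70, 1.00) = 0.70
q ∧ s = min(a, b) on (0.47, 0.77) = 0.47
(¬r ∧ (¬q → p)) ∨ (q ∧ s) = max(a, b) on (0.70, 0.47) = 0.70

0.70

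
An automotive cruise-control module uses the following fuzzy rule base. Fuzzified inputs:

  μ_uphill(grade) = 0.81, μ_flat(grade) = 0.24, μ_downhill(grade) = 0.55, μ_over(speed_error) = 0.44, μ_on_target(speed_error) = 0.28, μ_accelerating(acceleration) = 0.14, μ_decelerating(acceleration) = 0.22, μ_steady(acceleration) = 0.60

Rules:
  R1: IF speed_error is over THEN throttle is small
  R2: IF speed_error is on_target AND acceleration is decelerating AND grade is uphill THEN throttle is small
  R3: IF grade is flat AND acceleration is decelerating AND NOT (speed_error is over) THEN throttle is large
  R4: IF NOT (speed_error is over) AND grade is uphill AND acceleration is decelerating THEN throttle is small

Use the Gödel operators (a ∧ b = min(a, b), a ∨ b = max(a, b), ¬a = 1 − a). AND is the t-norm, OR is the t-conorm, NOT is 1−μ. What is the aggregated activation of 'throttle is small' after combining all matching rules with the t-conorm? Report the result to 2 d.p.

R1: over=0.44 → w = 0.44
R2: on_target=0.28, decelerating=0.22, uphill=0.81; AND[min(a, b)] → w = 0.22
R3: flat=0.24, decelerating=0.22, ¬over=1−0.44=0.56; AND[min(a, b)] → w = 0.22
R4: ¬over=1−0.44=0.56, uphill=0.81, decelerating=0.22; AND[min(a, b)] → w = 0.22
Rules with consequent 'small': {R1, R2, R4} → strengths 0.44, 0.22, 0.22
Aggregate via t-conorm [max(a, b)]: 0.44

0.44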